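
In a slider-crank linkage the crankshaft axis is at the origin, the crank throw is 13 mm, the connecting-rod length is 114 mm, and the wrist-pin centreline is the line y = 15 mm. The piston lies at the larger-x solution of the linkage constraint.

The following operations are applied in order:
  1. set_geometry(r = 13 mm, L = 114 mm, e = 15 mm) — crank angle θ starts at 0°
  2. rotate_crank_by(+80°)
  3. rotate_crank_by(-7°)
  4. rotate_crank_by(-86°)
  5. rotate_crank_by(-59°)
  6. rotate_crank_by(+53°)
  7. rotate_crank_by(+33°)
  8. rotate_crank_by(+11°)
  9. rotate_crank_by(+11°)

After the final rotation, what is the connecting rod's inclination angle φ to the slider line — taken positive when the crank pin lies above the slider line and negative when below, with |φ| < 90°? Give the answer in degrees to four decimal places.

-3.7011

set_geometry: r = 13 mm, L = 114 mm, e = 15 mm; θ ← 0°
rotate_crank_by(+80°): θ ← 0° +80° = 80°
rotate_crank_by(-7°): θ ← 80° -7° = 73°
rotate_crank_by(-86°): θ ← 73° -86° = -13°
rotate_crank_by(-59°): θ ← -13° -59° = -72°
rotate_crank_by(+53°): θ ← -72° +53° = -19°
rotate_crank_by(+33°): θ ← -19° +33° = 14°
rotate_crank_by(+11°): θ ← 14° +11° = 25°
rotate_crank_by(+11°): θ ← 25° +11° = 36°
crank pin P = (r cos θ, r sin θ) = (10.517221, 7.641208)
h = r sin θ − e = 7.641208 − 15 = -7.358792
sin φ = h / L = -7.358792 / 114 = -0.06455080
φ = arcsin(-0.06455080) = -3.701062°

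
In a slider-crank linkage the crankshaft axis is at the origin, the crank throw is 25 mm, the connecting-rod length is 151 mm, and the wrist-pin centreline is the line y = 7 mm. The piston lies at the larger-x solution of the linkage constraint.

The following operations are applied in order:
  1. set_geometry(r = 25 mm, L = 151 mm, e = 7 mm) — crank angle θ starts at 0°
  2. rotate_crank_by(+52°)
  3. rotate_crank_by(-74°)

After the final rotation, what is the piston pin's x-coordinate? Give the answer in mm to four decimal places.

set_geometry: r = 25 mm, L = 151 mm, e = 7 mm; θ ← 0°
rotate_crank_by(+52°): θ ← 0° +52° = 52°
rotate_crank_by(-74°): θ ← 52° -74° = -22°
crank pin P = (r cos θ, r sin θ) = (23.179596, -9.365165)
h = r sin θ − e = -9.365165 − 7 = -16.365165
x = r cos θ + √(L² − h²) = 23.179596 + √(22801.0 − 267.8186) = 23.179596 + 150.110564 = 173.290160

173.2902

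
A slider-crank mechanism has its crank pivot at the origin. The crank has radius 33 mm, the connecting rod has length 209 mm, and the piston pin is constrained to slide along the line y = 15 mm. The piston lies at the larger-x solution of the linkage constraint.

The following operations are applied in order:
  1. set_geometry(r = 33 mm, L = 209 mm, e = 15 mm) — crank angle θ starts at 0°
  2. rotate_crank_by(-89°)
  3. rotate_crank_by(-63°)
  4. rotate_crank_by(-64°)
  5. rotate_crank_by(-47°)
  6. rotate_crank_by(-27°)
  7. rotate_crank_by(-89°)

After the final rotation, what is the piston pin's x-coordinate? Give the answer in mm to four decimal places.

set_geometry: r = 33 mm, L = 209 mm, e = 15 mm; θ ← 0°
rotate_crank_by(-89°): θ ← 0° -89° = -89°
rotate_crank_by(-63°): θ ← -89° -63° = -152°
rotate_crank_by(-64°): θ ← -152° -64° = -216°
rotate_crank_by(-47°): θ ← -216° -47° = -263°
rotate_crank_by(-27°): θ ← -263° -27° = -290°
rotate_crank_by(-89°): θ ← -290° -89° = -379°
crank pin P = (r cos θ, r sin θ) = (31.202113, -10.743749)
h = r sin θ − e = -10.743749 − 15 = -25.743749
x = r cos θ + √(L² − h²) = 31.202113 + √(43681.0 − 662.7406) = 31.202113 + 207.408436 = 238.610549

238.6105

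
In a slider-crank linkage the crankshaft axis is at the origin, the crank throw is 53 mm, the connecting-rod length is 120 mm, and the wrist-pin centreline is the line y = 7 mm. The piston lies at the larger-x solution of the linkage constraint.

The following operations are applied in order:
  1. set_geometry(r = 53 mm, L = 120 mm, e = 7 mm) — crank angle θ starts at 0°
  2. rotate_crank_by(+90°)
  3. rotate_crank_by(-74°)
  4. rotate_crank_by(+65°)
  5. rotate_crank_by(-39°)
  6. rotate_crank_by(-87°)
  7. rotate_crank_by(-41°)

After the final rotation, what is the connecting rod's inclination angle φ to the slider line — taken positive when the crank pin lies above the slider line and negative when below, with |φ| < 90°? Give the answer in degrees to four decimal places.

-29.9288

set_geometry: r = 53 mm, L = 120 mm, e = 7 mm; θ ← 0°
rotate_crank_by(+90°): θ ← 0° +90° = 90°
rotate_crank_by(-74°): θ ← 90° -74° = 16°
rotate_crank_by(+65°): θ ← 16° +65° = 81°
rotate_crank_by(-39°): θ ← 81° -39° = 42°
rotate_crank_by(-87°): θ ← 42° -87° = -45°
rotate_crank_by(-41°): θ ← -45° -41° = -86°
crank pin P = (r cos θ, r sin θ) = (3.697093, -52.870895)
h = r sin θ − e = -52.870895 − 7 = -59.870895
sin φ = h / L = -59.870895 / 120 = -0.49892412
φ = arcsin(-0.49892412) = -29.928846°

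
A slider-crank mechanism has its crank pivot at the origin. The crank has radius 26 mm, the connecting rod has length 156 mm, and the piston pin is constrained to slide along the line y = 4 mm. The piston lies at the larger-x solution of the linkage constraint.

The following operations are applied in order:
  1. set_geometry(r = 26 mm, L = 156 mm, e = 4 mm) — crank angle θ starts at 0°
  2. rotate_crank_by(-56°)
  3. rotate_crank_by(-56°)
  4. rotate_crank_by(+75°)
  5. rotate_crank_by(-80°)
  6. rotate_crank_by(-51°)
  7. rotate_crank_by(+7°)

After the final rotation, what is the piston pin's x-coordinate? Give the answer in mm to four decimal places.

130.9177

set_geometry: r = 26 mm, L = 156 mm, e = 4 mm; θ ← 0°
rotate_crank_by(-56°): θ ← 0° -56° = -56°
rotate_crank_by(-56°): θ ← -56° -56° = -112°
rotate_crank_by(+75°): θ ← -112° +75° = -37°
rotate_crank_by(-80°): θ ← -37° -80° = -117°
rotate_crank_by(-51°): θ ← -117° -51° = -168°
rotate_crank_by(+7°): θ ← -168° +7° = -161°
crank pin P = (r cos θ, r sin θ) = (-24.583483, -8.464772)
h = r sin θ − e = -8.464772 − 4 = -12.464772
x = r cos θ + √(L² − h²) = -24.583483 + √(24336.0 − 155.3705) = -24.583483 + 155.501220 = 130.917737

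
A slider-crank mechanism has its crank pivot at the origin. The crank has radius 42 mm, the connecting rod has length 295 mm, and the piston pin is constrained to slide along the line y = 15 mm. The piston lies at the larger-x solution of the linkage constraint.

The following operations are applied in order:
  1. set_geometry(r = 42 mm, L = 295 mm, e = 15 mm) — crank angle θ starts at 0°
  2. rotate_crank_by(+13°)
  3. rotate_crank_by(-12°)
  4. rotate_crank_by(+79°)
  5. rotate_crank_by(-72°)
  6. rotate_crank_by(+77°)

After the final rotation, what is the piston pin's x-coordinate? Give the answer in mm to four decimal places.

297.4370

set_geometry: r = 42 mm, L = 295 mm, e = 15 mm; θ ← 0°
rotate_crank_by(+13°): θ ← 0° +13° = 13°
rotate_crank_by(-12°): θ ← 13° -12° = 1°
rotate_crank_by(+79°): θ ← 1° +79° = 80°
rotate_crank_by(-72°): θ ← 80° -72° = 8°
rotate_crank_by(+77°): θ ← 8° +77° = 85°
crank pin P = (r cos θ, r sin θ) = (3.660541, 41.840177)
h = r sin θ − e = 41.840177 − 15 = 26.840177
x = r cos θ + √(L² − h²) = 3.660541 + √(87025.0 − 720.3951) = 3.660541 + 293.776454 = 297.436995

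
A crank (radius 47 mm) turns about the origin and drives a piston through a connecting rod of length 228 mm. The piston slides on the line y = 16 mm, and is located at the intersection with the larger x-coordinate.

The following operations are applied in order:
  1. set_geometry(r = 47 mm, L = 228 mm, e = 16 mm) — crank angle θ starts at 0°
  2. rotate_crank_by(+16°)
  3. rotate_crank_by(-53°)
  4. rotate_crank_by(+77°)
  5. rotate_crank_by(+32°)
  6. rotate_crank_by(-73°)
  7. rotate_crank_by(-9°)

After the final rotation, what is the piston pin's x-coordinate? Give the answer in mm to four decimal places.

273.0021

set_geometry: r = 47 mm, L = 228 mm, e = 16 mm; θ ← 0°
rotate_crank_by(+16°): θ ← 0° +16° = 16°
rotate_crank_by(-53°): θ ← 16° -53° = -37°
rotate_crank_by(+77°): θ ← -37° +77° = 40°
rotate_crank_by(+32°): θ ← 40° +32° = 72°
rotate_crank_by(-73°): θ ← 72° -73° = -1°
rotate_crank_by(-9°): θ ← -1° -9° = -10°
crank pin P = (r cos θ, r sin θ) = (46.285964, -8.161464)
h = r sin θ − e = -8.161464 − 16 = -24.161464
x = r cos θ + √(L² − h²) = 46.285964 + √(51984.0 − 583.7764) = 46.285964 + 226.716174 = 273.002139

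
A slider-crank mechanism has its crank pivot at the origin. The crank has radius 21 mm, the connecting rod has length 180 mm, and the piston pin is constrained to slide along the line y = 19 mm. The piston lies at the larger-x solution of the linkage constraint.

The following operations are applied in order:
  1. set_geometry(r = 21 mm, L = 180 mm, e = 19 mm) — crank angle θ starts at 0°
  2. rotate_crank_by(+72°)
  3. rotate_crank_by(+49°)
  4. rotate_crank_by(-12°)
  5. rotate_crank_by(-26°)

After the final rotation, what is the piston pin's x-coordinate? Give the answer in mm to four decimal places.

182.5498

set_geometry: r = 21 mm, L = 180 mm, e = 19 mm; θ ← 0°
rotate_crank_by(+72°): θ ← 0° +72° = 72°
rotate_crank_by(+49°): θ ← 72° +49° = 121°
rotate_crank_by(-12°): θ ← 121° -12° = 109°
rotate_crank_by(-26°): θ ← 109° -26° = 83°
crank pin P = (r cos θ, r sin θ) = (2.559256, 20.843469)
h = r sin θ − e = 20.843469 − 19 = 1.843469
x = r cos θ + √(L² − h²) = 2.559256 + √(32400.0 − 3.3984) = 2.559256 + 179.990560 = 182.549816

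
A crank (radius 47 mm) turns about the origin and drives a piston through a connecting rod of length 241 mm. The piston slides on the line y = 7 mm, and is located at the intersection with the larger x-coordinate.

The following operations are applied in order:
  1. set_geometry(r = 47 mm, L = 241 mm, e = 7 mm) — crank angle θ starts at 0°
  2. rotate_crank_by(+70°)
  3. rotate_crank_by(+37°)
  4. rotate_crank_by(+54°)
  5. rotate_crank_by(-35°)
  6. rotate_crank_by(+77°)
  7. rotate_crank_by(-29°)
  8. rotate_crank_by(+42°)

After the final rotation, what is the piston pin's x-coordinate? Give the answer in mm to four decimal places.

200.4758

set_geometry: r = 47 mm, L = 241 mm, e = 7 mm; θ ← 0°
rotate_crank_by(+70°): θ ← 0° +70° = 70°
rotate_crank_by(+37°): θ ← 70° +37° = 107°
rotate_crank_by(+54°): θ ← 107° +54° = 161°
rotate_crank_by(-35°): θ ← 161° -35° = 126°
rotate_crank_by(+77°): θ ← 126° +77° = 203°
rotate_crank_by(-29°): θ ← 203° -29° = 174°
rotate_crank_by(+42°): θ ← 174° +42° = 216°
crank pin P = (r cos θ, r sin θ) = (-38.023799, -27.625907)
h = r sin θ − e = -27.625907 − 7 = -34.625907
x = r cos θ + √(L² − h²) = -38.023799 + √(58081.0 − 1198.9534) = -38.023799 + 238.499574 = 200.475775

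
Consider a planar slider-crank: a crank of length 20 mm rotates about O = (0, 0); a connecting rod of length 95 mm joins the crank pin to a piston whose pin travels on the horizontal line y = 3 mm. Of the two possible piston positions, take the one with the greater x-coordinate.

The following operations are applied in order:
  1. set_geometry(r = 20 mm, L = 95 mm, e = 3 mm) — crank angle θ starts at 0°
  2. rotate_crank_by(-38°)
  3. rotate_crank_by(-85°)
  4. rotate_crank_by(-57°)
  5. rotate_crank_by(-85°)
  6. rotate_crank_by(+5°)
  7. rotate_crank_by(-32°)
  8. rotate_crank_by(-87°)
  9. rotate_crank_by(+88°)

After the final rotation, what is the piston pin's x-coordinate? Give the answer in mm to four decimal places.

set_geometry: r = 20 mm, L = 95 mm, e = 3 mm; θ ← 0°
rotate_crank_by(-38°): θ ← 0° -38° = -38°
rotate_crank_by(-85°): θ ← -38° -85° = -123°
rotate_crank_by(-57°): θ ← -123° -57° = -180°
rotate_crank_by(-85°): θ ← -180° -85° = -265°
rotate_crank_by(+5°): θ ← -265° +5° = -260°
rotate_crank_by(-32°): θ ← -260° -32° = -292°
rotate_crank_by(-87°): θ ← -292° -87° = -379°
rotate_crank_by(+88°): θ ← -379° +88° = -291°
crank pin P = (r cos θ, r sin θ) = (7.167359, 18.671609)
h = r sin θ − e = 18.671609 − 3 = 15.671609
x = r cos θ + √(L² − h²) = 7.167359 + √(9025.0 − 245.5993) = 7.167359 + 93.698456 = 100.865815

100.8658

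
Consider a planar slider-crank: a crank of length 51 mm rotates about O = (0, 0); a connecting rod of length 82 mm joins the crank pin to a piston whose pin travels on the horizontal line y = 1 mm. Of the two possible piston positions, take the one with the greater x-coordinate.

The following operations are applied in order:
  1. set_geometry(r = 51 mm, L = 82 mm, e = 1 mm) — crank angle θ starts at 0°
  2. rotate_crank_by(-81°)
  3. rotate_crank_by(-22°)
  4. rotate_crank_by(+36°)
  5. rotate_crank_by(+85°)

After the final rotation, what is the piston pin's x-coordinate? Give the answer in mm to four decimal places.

set_geometry: r = 51 mm, L = 82 mm, e = 1 mm; θ ← 0°
rotate_crank_by(-81°): θ ← 0° -81° = -81°
rotate_crank_by(-22°): θ ← -81° -22° = -103°
rotate_crank_by(+36°): θ ← -103° +36° = -67°
rotate_crank_by(+85°): θ ← -67° +85° = 18°
crank pin P = (r cos θ, r sin θ) = (48.503882, 15.759867)
h = r sin θ − e = 15.759867 − 1 = 14.759867
x = r cos θ + √(L² − h²) = 48.503882 + √(6724.0 − 217.8537) = 48.503882 + 80.660686 = 129.164569

129.1646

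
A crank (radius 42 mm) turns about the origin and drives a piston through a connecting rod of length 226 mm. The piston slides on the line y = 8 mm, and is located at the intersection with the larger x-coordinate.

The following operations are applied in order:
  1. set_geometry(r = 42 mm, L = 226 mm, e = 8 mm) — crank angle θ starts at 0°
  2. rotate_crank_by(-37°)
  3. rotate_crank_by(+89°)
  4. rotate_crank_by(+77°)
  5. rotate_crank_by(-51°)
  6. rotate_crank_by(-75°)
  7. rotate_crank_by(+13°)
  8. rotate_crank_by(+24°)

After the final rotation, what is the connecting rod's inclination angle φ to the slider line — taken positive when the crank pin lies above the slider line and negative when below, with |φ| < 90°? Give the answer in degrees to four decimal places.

4.8219

set_geometry: r = 42 mm, L = 226 mm, e = 8 mm; θ ← 0°
rotate_crank_by(-37°): θ ← 0° -37° = -37°
rotate_crank_by(+89°): θ ← -37° +89° = 52°
rotate_crank_by(+77°): θ ← 52° +77° = 129°
rotate_crank_by(-51°): θ ← 129° -51° = 78°
rotate_crank_by(-75°): θ ← 78° -75° = 3°
rotate_crank_by(+13°): θ ← 3° +13° = 16°
rotate_crank_by(+24°): θ ← 16° +24° = 40°
crank pin P = (r cos θ, r sin θ) = (32.173867, 26.997080)
h = r sin θ − e = 26.997080 − 8 = 18.997080
sin φ = h / L = 18.997080 / 226 = 0.08405787
φ = arcsin(0.08405787) = 4.821851°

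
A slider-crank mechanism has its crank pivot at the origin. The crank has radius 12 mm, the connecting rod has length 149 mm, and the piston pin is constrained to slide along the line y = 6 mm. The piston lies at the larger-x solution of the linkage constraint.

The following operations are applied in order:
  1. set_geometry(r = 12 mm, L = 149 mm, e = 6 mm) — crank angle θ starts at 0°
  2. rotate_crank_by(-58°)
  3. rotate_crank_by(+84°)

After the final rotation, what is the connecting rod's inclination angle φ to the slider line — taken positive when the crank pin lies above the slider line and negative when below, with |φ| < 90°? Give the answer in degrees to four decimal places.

set_geometry: r = 12 mm, L = 149 mm, e = 6 mm; θ ← 0°
rotate_crank_by(-58°): θ ← 0° -58° = -58°
rotate_crank_by(+84°): θ ← -58° +84° = 26°
crank pin P = (r cos θ, r sin θ) = (10.785529, 5.260454)
h = r sin θ − e = 5.260454 − 6 = -0.739546
sin φ = h / L = -0.739546 / 149 = -0.00496340
φ = arcsin(-0.00496340) = -0.284383°

-0.2844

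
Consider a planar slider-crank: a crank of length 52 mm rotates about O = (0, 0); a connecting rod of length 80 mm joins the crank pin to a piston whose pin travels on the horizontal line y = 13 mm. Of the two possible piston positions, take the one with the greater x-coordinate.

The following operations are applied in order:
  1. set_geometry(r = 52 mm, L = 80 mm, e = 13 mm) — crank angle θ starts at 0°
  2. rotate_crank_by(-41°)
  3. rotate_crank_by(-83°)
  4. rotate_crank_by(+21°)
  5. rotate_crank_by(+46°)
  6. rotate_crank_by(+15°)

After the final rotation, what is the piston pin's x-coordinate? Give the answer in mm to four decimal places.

102.7969

set_geometry: r = 52 mm, L = 80 mm, e = 13 mm; θ ← 0°
rotate_crank_by(-41°): θ ← 0° -41° = -41°
rotate_crank_by(-83°): θ ← -41° -83° = -124°
rotate_crank_by(+21°): θ ← -124° +21° = -103°
rotate_crank_by(+46°): θ ← -103° +46° = -57°
rotate_crank_by(+15°): θ ← -57° +15° = -42°
crank pin P = (r cos θ, r sin θ) = (38.643531, -34.794792)
h = r sin θ − e = -34.794792 − 13 = -47.794792
x = r cos θ + √(L² − h²) = 38.643531 + √(6400.0 − 2284.3421) = 38.643531 + 64.153394 = 102.796924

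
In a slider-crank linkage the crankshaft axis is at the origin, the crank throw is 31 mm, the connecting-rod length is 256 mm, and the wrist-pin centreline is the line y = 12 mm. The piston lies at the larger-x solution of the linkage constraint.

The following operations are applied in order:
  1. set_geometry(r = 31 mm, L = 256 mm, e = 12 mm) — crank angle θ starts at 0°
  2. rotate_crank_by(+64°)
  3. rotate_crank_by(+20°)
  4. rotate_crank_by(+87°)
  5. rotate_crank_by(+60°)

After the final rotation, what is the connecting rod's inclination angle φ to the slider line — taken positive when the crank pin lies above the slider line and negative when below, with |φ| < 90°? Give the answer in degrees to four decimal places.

set_geometry: r = 31 mm, L = 256 mm, e = 12 mm; θ ← 0°
rotate_crank_by(+64°): θ ← 0° +64° = 64°
rotate_crank_by(+20°): θ ← 64° +20° = 84°
rotate_crank_by(+87°): θ ← 84° +87° = 171°
rotate_crank_by(+60°): θ ← 171° +60° = 231°
crank pin P = (r cos θ, r sin θ) = (-19.508932, -24.091525)
h = r sin θ − e = -24.091525 − 12 = -36.091525
sin φ = h / L = -36.091525 / 256 = -0.14098252
φ = arcsin(-0.14098252) = -8.104704°

-8.1047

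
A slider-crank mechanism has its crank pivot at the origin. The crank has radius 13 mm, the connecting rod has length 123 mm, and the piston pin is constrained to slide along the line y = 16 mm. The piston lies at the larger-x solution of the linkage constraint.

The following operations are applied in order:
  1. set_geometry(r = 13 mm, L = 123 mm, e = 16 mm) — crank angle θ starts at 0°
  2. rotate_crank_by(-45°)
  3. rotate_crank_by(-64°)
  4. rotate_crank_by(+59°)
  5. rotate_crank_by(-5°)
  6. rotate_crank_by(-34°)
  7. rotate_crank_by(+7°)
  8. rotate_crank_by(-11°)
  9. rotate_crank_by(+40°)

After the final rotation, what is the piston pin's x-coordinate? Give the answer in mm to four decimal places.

set_geometry: r = 13 mm, L = 123 mm, e = 16 mm; θ ← 0°
rotate_crank_by(-45°): θ ← 0° -45° = -45°
rotate_crank_by(-64°): θ ← -45° -64° = -109°
rotate_crank_by(+59°): θ ← -109° +59° = -50°
rotate_crank_by(-5°): θ ← -50° -5° = -55°
rotate_crank_by(-34°): θ ← -55° -34° = -89°
rotate_crank_by(+7°): θ ← -89° +7° = -82°
rotate_crank_by(-11°): θ ← -82° -11° = -93°
rotate_crank_by(+40°): θ ← -93° +40° = -53°
crank pin P = (r cos θ, r sin θ) = (7.823595, -10.382262)
h = r sin θ − e = -10.382262 − 16 = -26.382262
x = r cos θ + √(L² − h²) = 7.823595 + √(15129.0 − 696.0237) = 7.823595 + 120.137323 = 127.960918

127.9609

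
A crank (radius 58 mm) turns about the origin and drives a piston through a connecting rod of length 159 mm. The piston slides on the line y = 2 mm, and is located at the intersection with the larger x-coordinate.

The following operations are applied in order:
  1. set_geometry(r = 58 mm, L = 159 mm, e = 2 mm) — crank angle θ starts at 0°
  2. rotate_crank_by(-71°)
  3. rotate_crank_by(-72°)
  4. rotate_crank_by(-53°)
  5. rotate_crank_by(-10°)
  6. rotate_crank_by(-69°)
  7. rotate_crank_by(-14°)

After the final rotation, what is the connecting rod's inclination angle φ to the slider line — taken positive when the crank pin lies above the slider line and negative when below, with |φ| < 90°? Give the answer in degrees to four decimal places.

set_geometry: r = 58 mm, L = 159 mm, e = 2 mm; θ ← 0°
rotate_crank_by(-71°): θ ← 0° -71° = -71°
rotate_crank_by(-72°): θ ← -71° -72° = -143°
rotate_crank_by(-53°): θ ← -143° -53° = -196°
rotate_crank_by(-10°): θ ← -196° -10° = -206°
rotate_crank_by(-69°): θ ← -206° -69° = -275°
rotate_crank_by(-14°): θ ← -275° -14° = -289°
crank pin P = (r cos θ, r sin θ) = (18.882953, 54.840077)
h = r sin θ − e = 54.840077 − 2 = 52.840077
sin φ = h / L = 52.840077 / 159 = 0.33232753
φ = arcsin(0.33232753) = 19.410108°

19.4101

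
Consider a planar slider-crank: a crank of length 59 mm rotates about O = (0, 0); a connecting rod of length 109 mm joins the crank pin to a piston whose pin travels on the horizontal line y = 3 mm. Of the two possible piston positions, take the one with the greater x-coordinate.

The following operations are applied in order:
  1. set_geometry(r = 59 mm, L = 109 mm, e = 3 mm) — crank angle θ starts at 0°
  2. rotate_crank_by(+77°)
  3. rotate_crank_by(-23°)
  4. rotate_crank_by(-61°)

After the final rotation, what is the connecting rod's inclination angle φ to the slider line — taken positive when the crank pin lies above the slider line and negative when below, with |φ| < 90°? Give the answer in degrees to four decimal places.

set_geometry: r = 59 mm, L = 109 mm, e = 3 mm; θ ← 0°
rotate_crank_by(+77°): θ ← 0° +77° = 77°
rotate_crank_by(-23°): θ ← 77° -23° = 54°
rotate_crank_by(-61°): θ ← 54° -61° = -7°
crank pin P = (r cos θ, r sin θ) = (58.560223, -7.190291)
h = r sin θ − e = -7.190291 − 3 = -10.190291
sin φ = h / L = -10.190291 / 109 = -0.09348891
φ = arcsin(-0.09348891) = -5.364354°

-5.3644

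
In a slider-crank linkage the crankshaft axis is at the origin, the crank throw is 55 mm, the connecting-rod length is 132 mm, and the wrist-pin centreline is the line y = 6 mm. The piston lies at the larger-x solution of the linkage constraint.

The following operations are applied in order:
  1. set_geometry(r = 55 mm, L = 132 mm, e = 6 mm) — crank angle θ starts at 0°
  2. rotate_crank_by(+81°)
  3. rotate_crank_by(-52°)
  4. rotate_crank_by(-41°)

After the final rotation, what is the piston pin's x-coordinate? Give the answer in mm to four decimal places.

set_geometry: r = 55 mm, L = 132 mm, e = 6 mm; θ ← 0°
rotate_crank_by(+81°): θ ← 0° +81° = 81°
rotate_crank_by(-52°): θ ← 81° -52° = 29°
rotate_crank_by(-41°): θ ← 29° -41° = -12°
crank pin P = (r cos θ, r sin θ) = (53.798118, -11.435143)
h = r sin θ − e = -11.435143 − 6 = -17.435143
x = r cos θ + √(L² − h²) = 53.798118 + √(17424.0 − 303.9842) = 53.798118 + 130.843478 = 184.641596

184.6416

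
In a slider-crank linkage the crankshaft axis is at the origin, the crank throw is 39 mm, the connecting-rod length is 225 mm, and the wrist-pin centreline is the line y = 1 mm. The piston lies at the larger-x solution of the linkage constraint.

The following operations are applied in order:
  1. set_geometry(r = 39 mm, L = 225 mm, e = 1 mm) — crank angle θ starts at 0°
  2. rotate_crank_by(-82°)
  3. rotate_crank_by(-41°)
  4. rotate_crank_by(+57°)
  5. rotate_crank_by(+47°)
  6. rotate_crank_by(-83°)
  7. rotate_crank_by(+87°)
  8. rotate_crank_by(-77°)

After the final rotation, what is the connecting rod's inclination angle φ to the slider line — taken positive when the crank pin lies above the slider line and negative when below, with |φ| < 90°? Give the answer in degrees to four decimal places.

-10.2342

set_geometry: r = 39 mm, L = 225 mm, e = 1 mm; θ ← 0°
rotate_crank_by(-82°): θ ← 0° -82° = -82°
rotate_crank_by(-41°): θ ← -82° -41° = -123°
rotate_crank_by(+57°): θ ← -123° +57° = -66°
rotate_crank_by(+47°): θ ← -66° +47° = -19°
rotate_crank_by(-83°): θ ← -19° -83° = -102°
rotate_crank_by(+87°): θ ← -102° +87° = -15°
rotate_crank_by(-77°): θ ← -15° -77° = -92°
crank pin P = (r cos θ, r sin θ) = (-1.361080, -38.976242)
h = r sin θ − e = -38.976242 − 1 = -39.976242
sin φ = h / L = -39.976242 / 225 = -0.17767219
φ = arcsin(-0.17767219) = -10.234201°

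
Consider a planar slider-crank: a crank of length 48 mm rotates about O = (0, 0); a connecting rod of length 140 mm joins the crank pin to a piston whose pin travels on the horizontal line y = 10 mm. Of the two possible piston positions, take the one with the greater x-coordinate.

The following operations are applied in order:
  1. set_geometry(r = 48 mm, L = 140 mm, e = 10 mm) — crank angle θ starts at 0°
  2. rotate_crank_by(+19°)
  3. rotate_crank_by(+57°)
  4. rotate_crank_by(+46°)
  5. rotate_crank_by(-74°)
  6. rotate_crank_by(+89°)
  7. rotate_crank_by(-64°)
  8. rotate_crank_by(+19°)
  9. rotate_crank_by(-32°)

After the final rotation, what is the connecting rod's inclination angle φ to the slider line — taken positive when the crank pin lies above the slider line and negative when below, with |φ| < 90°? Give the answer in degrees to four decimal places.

13.0320

set_geometry: r = 48 mm, L = 140 mm, e = 10 mm; θ ← 0°
rotate_crank_by(+19°): θ ← 0° +19° = 19°
rotate_crank_by(+57°): θ ← 19° +57° = 76°
rotate_crank_by(+46°): θ ← 76° +46° = 122°
rotate_crank_by(-74°): θ ← 122° -74° = 48°
rotate_crank_by(+89°): θ ← 48° +89° = 137°
rotate_crank_by(-64°): θ ← 137° -64° = 73°
rotate_crank_by(+19°): θ ← 73° +19° = 92°
rotate_crank_by(-32°): θ ← 92° -32° = 60°
crank pin P = (r cos θ, r sin θ) = (24.000000, 41.569219)
h = r sin θ − e = 41.569219 − 10 = 31.569219
sin φ = h / L = 31.569219 / 140 = 0.22549442
φ = arcsin(0.22549442) = 13.031954°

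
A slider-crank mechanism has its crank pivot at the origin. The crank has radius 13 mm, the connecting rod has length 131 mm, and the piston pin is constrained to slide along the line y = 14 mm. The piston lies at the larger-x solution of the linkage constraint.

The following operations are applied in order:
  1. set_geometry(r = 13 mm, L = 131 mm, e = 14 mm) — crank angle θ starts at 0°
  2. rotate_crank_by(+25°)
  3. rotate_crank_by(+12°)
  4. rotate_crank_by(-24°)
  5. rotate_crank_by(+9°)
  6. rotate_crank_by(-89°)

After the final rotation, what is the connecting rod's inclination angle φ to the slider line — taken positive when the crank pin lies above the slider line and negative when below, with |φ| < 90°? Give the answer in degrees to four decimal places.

set_geometry: r = 13 mm, L = 131 mm, e = 14 mm; θ ← 0°
rotate_crank_by(+25°): θ ← 0° +25° = 25°
rotate_crank_by(+12°): θ ← 25° +12° = 37°
rotate_crank_by(-24°): θ ← 37° -24° = 13°
rotate_crank_by(+9°): θ ← 13° +9° = 22°
rotate_crank_by(-89°): θ ← 22° -89° = -67°
crank pin P = (r cos θ, r sin θ) = (5.079505, -11.966563)
h = r sin θ − e = -11.966563 − 14 = -25.966563
sin φ = h / L = -25.966563 / 131 = -0.19821804
φ = arcsin(-0.19821804) = -11.432774°

-11.4328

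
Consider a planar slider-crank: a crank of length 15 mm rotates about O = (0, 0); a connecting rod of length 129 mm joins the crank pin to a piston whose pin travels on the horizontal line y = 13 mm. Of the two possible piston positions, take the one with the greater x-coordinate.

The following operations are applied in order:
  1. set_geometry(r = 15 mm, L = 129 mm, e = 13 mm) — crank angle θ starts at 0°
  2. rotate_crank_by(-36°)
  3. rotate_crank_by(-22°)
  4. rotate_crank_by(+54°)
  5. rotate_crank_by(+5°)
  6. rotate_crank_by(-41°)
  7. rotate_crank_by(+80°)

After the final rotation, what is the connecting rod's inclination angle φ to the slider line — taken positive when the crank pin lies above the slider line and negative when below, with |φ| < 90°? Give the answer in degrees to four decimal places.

set_geometry: r = 15 mm, L = 129 mm, e = 13 mm; θ ← 0°
rotate_crank_by(-36°): θ ← 0° -36° = -36°
rotate_crank_by(-22°): θ ← -36° -22° = -58°
rotate_crank_by(+54°): θ ← -58° +54° = -4°
rotate_crank_by(+5°): θ ← -4° +5° = 1°
rotate_crank_by(-41°): θ ← 1° -41° = -40°
rotate_crank_by(+80°): θ ← -40° +80° = 40°
crank pin P = (r cos θ, r sin θ) = (11.490667, 9.641814)
h = r sin θ − e = 9.641814 − 13 = -3.358186
sin φ = h / L = -3.358186 / 129 = -0.02603245
φ = arcsin(-0.02603245) = -1.491718°

-1.4917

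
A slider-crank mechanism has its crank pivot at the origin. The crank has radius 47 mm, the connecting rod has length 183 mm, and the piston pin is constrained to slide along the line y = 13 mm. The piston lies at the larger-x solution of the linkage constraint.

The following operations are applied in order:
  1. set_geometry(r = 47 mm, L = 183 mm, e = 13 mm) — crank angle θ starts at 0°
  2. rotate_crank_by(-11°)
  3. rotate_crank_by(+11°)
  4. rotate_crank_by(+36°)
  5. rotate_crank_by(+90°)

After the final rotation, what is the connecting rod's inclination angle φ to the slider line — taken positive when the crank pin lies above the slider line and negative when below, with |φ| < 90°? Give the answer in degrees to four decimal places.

set_geometry: r = 47 mm, L = 183 mm, e = 13 mm; θ ← 0°
rotate_crank_by(-11°): θ ← 0° -11° = -11°
rotate_crank_by(+11°): θ ← -11° +11° = 0°
rotate_crank_by(+36°): θ ← 0° +36° = 36°
rotate_crank_by(+90°): θ ← 36° +90° = 126°
crank pin P = (r cos θ, r sin θ) = (-27.625907, 38.023799)
h = r sin θ − e = 38.023799 − 13 = 25.023799
sin φ = h / L = 25.023799 / 183 = 0.13674207
φ = arcsin(0.13674207) = 7.859367°

7.8594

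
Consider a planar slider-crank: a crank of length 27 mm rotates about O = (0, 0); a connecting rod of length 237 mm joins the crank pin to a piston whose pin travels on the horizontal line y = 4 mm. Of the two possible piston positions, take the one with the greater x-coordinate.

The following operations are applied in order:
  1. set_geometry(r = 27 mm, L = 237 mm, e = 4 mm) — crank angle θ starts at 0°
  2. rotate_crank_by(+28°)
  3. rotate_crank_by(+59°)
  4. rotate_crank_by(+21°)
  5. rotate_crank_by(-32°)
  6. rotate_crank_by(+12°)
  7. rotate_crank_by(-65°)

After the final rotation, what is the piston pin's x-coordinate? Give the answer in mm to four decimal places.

set_geometry: r = 27 mm, L = 237 mm, e = 4 mm; θ ← 0°
rotate_crank_by(+28°): θ ← 0° +28° = 28°
rotate_crank_by(+59°): θ ← 28° +59° = 87°
rotate_crank_by(+21°): θ ← 87° +21° = 108°
rotate_crank_by(-32°): θ ← 108° -32° = 76°
rotate_crank_by(+12°): θ ← 76° +12° = 88°
rotate_crank_by(-65°): θ ← 88° -65° = 23°
crank pin P = (r cos θ, r sin θ) = (24.853631, 10.549740)
h = r sin θ − e = 10.549740 − 4 = 6.549740
x = r cos θ + √(L² − h²) = 24.853631 + √(56169.0 − 42.8991) = 24.853631 + 236.909478 = 261.763109

261.7631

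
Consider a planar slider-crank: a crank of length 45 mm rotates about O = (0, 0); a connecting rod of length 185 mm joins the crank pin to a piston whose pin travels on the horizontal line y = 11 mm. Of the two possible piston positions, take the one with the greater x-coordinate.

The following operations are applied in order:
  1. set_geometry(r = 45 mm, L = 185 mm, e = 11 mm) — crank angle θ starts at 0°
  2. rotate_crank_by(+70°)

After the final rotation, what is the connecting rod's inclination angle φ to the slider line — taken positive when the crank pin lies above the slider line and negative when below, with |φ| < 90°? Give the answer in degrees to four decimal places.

set_geometry: r = 45 mm, L = 185 mm, e = 11 mm; θ ← 0°
rotate_crank_by(+70°): θ ← 0° +70° = 70°
crank pin P = (r cos θ, r sin θ) = (15.390906, 42.286168)
h = r sin θ − e = 42.286168 − 11 = 31.286168
sin φ = h / L = 31.286168 / 185 = 0.16911442
φ = arcsin(0.16911442) = 9.736334°

9.7363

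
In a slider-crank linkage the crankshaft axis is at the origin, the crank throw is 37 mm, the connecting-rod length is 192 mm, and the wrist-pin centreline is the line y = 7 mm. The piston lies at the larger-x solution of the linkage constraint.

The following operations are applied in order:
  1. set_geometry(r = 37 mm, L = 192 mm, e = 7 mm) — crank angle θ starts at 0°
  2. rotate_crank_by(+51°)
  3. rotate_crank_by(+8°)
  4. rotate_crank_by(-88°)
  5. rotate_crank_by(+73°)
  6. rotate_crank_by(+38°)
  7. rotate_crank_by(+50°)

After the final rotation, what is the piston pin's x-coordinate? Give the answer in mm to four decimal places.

set_geometry: r = 37 mm, L = 192 mm, e = 7 mm; θ ← 0°
rotate_crank_by(+51°): θ ← 0° +51° = 51°
rotate_crank_by(+8°): θ ← 51° +8° = 59°
rotate_crank_by(-88°): θ ← 59° -88° = -29°
rotate_crank_by(+73°): θ ← -29° +73° = 44°
rotate_crank_by(+38°): θ ← 44° +38° = 82°
rotate_crank_by(+50°): θ ← 82° +50° = 132°
crank pin P = (r cos θ, r sin θ) = (-24.757832, 27.496359)
h = r sin θ − e = 27.496359 − 7 = 20.496359
x = r cos θ + √(L² − h²) = -24.757832 + √(36864.0 − 420.1007) = -24.757832 + 190.902853 = 166.145021

166.1450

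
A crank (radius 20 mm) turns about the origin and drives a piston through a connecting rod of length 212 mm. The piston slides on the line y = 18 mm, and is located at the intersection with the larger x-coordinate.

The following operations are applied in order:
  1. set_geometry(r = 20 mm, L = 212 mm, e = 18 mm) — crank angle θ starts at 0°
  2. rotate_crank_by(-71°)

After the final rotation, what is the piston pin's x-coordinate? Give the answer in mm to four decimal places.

215.2735

set_geometry: r = 20 mm, L = 212 mm, e = 18 mm; θ ← 0°
rotate_crank_by(-71°): θ ← 0° -71° = -71°
crank pin P = (r cos θ, r sin θ) = (6.511363, -18.910372)
h = r sin θ − e = -18.910372 − 18 = -36.910372
x = r cos θ + √(L² − h²) = 6.511363 + √(44944.0 − 1362.3755) = 6.511363 + 208.762124 = 215.273487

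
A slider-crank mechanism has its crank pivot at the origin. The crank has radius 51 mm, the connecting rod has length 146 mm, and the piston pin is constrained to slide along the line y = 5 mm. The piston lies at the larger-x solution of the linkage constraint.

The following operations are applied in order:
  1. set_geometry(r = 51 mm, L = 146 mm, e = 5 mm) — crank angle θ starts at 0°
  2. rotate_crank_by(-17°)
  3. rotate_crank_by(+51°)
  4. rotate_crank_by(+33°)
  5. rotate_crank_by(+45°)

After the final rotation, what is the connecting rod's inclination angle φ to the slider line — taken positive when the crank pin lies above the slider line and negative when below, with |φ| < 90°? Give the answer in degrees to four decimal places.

16.8360

set_geometry: r = 51 mm, L = 146 mm, e = 5 mm; θ ← 0°
rotate_crank_by(-17°): θ ← 0° -17° = -17°
rotate_crank_by(+51°): θ ← -17° +51° = 34°
rotate_crank_by(+33°): θ ← 34° +33° = 67°
rotate_crank_by(+45°): θ ← 67° +45° = 112°
crank pin P = (r cos θ, r sin θ) = (-19.104936, 47.286377)
h = r sin θ − e = 47.286377 − 5 = 42.286377
sin φ = h / L = 42.286377 / 146 = 0.28963272
φ = arcsin(0.28963272) = 16.835969°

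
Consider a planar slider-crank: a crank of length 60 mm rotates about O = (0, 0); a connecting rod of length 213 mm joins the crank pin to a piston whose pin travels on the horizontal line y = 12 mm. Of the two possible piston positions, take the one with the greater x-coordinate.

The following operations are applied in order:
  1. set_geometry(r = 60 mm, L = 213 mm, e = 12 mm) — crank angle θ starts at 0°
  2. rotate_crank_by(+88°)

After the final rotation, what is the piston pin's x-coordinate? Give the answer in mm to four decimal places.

209.6235

set_geometry: r = 60 mm, L = 213 mm, e = 12 mm; θ ← 0°
rotate_crank_by(+88°): θ ← 0° +88° = 88°
crank pin P = (r cos θ, r sin θ) = (2.093970, 59.963450)
h = r sin θ − e = 59.963450 − 12 = 47.963450
x = r cos θ + √(L² − h²) = 2.093970 + √(45369.0 − 2300.4925) = 2.093970 + 207.529534 = 209.623504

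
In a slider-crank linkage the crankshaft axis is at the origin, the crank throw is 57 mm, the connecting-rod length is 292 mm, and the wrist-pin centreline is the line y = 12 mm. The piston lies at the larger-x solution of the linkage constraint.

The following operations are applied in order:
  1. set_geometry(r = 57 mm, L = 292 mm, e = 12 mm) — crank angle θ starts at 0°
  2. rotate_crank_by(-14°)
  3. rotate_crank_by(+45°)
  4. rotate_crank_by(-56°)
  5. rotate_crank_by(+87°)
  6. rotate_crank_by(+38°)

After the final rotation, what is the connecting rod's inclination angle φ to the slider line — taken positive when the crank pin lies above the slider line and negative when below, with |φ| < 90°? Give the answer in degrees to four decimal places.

8.6932

set_geometry: r = 57 mm, L = 292 mm, e = 12 mm; θ ← 0°
rotate_crank_by(-14°): θ ← 0° -14° = -14°
rotate_crank_by(+45°): θ ← -14° +45° = 31°
rotate_crank_by(-56°): θ ← 31° -56° = -25°
rotate_crank_by(+87°): θ ← -25° +87° = 62°
rotate_crank_by(+38°): θ ← 62° +38° = 100°
crank pin P = (r cos θ, r sin θ) = (-9.897946, 56.134042)
h = r sin θ − e = 56.134042 − 12 = 44.134042
sin φ = h / L = 44.134042 / 292 = 0.15114398
φ = arcsin(0.15114398) = 8.693228°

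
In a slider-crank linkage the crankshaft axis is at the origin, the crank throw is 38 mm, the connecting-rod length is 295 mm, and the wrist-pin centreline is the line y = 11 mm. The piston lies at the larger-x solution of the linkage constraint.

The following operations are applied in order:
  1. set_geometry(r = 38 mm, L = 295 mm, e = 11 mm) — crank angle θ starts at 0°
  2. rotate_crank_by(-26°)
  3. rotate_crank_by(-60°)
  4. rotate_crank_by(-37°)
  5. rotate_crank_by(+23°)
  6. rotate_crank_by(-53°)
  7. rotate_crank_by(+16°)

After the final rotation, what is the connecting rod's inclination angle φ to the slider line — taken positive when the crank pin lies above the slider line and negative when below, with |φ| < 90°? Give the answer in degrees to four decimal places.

-7.1888

set_geometry: r = 38 mm, L = 295 mm, e = 11 mm; θ ← 0°
rotate_crank_by(-26°): θ ← 0° -26° = -26°
rotate_crank_by(-60°): θ ← -26° -60° = -86°
rotate_crank_by(-37°): θ ← -86° -37° = -123°
rotate_crank_by(+23°): θ ← -123° +23° = -100°
rotate_crank_by(-53°): θ ← -100° -53° = -153°
rotate_crank_by(+16°): θ ← -153° +16° = -137°
crank pin P = (r cos θ, r sin θ) = (-27.791441, -25.915938)
h = r sin θ − e = -25.915938 − 11 = -36.915938
sin φ = h / L = -36.915938 / 295 = -0.12513877
φ = arcsin(-0.12513877) = -7.188770°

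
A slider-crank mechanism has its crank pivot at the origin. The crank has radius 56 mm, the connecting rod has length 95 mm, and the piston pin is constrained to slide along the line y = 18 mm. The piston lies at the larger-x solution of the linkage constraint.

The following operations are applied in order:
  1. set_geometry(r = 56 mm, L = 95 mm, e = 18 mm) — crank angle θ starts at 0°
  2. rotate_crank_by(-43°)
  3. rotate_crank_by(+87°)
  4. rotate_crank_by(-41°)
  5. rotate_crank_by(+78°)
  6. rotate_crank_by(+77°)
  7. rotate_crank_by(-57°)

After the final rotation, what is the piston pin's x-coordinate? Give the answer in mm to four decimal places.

set_geometry: r = 56 mm, L = 95 mm, e = 18 mm; θ ← 0°
rotate_crank_by(-43°): θ ← 0° -43° = -43°
rotate_crank_by(+87°): θ ← -43° +87° = 44°
rotate_crank_by(-41°): θ ← 44° -41° = 3°
rotate_crank_by(+78°): θ ← 3° +78° = 81°
rotate_crank_by(+77°): θ ← 81° +77° = 158°
rotate_crank_by(-57°): θ ← 158° -57° = 101°
crank pin P = (r cos θ, r sin θ) = (-10.685304, 54.971122)
h = r sin θ − e = 54.971122 − 18 = 36.971122
x = r cos θ + √(L² − h²) = -10.685304 + √(9025.0 − 1366.8639) = -10.685304 + 87.510777 = 76.825473

76.8255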